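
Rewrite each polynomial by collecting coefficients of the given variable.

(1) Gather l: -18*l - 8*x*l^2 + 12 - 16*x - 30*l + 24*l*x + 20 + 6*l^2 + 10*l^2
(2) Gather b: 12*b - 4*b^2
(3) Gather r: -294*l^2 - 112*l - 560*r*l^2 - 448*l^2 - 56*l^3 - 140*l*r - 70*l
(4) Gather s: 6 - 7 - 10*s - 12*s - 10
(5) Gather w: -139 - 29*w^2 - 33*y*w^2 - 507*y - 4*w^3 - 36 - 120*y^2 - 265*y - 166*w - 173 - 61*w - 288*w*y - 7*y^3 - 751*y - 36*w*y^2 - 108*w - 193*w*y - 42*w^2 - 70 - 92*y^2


(1) = l^2*(16 - 8*x) + l*(24*x - 48) - 16*x + 32
(2) = -4*b^2 + 12*b
(3) = -56*l^3 - 742*l^2 - 182*l + r*(-560*l^2 - 140*l)
(4) = -22*s - 11
(5) = -4*w^3 + w^2*(-33*y - 71) + w*(-36*y^2 - 481*y - 335) - 7*y^3 - 212*y^2 - 1523*y - 418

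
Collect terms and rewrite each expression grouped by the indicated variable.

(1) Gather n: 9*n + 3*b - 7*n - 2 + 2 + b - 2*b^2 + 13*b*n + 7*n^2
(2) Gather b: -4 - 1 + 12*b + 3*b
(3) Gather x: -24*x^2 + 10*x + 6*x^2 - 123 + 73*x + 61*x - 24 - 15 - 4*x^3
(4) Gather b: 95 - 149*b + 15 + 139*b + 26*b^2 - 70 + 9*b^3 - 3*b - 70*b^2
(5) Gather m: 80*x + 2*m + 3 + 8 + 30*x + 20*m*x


(1) = -2*b^2 + 4*b + 7*n^2 + n*(13*b + 2)
(2) = 15*b - 5
(3) = -4*x^3 - 18*x^2 + 144*x - 162
(4) = 9*b^3 - 44*b^2 - 13*b + 40
(5) = m*(20*x + 2) + 110*x + 11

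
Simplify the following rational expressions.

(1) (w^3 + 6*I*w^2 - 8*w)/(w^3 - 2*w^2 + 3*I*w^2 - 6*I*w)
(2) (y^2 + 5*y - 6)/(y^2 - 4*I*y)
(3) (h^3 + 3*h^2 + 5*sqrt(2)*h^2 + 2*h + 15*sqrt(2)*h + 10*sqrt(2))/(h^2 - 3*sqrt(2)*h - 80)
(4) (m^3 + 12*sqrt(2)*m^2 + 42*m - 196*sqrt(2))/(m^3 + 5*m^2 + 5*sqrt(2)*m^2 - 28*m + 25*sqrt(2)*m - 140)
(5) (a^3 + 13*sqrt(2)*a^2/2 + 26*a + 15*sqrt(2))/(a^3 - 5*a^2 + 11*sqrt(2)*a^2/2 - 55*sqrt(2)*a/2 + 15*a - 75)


(1) = (w^2 + 6*I*w - 8)/(w^2 + w*(-2 + 3*I) - 6*I)
(2) = (y^2 + 5*y - 6)/(y^2 - 4*I*y)
(3) = (h^2 + 3*h + 2)/(h - 8*sqrt(2))
(4) = (m + 7*sqrt(2))/(m + 5)
(5) = (4*a + 4*sqrt(2))/(4*a - 20)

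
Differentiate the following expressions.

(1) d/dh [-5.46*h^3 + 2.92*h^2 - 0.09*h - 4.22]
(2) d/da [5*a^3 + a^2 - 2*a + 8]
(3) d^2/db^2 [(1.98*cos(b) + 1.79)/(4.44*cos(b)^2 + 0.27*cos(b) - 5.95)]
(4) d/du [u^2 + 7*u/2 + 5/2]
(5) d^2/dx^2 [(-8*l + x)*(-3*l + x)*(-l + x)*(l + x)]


(1) = -16.38*h^2 + 5.84*h - 0.09
(2) = 15*a^2 + 2*a - 2
(3) = (-1.5854942781*(1 - cos(b)^2)^2 - 0.4459459459*cos(b)^5 - 2.7673027757*cos(b)^3 - 2.950947672*cos(b)^2 + 2.8990409214*cos(b) + 2.7416810757)/(1.0*cos(b)^2 + 0.0608108108*cos(b) - 1.3400900901)^3
(4) = 2*u + 7/2
(5) = 46*l^2 - 66*l*x + 12*x^2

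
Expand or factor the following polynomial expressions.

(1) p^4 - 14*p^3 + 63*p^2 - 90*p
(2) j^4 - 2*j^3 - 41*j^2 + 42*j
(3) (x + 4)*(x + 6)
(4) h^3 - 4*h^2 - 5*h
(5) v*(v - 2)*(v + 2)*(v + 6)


(1) = p*(p - 6)*(p - 5)*(p - 3)
(2) = j*(j - 7)*(j - 1)*(j + 6)
(3) = x^2 + 10*x + 24
(4) = h*(h - 5)*(h + 1)
(5) = v^4 + 6*v^3 - 4*v^2 - 24*v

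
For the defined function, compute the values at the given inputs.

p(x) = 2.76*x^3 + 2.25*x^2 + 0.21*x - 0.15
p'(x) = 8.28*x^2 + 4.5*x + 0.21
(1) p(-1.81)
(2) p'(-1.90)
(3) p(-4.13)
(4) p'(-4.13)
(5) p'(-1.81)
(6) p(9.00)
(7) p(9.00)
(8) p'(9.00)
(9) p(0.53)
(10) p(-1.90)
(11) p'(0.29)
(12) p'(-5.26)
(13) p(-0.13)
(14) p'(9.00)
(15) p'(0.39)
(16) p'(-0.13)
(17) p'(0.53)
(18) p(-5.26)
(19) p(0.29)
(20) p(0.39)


(1) = -9.52
(2) = 21.55
(3) = -157.07
(4) = 122.86
(5) = 19.19
(6) = 2196.03
(7) = 2196.03
(8) = 711.39
(9) = 1.00
(10) = -11.36
(11) = 2.21
(12) = 205.63
(13) = -0.15
(14) = 711.39
(15) = 3.22
(16) = -0.24
(17) = 4.92
(18) = -340.67
(19) = 0.17
(20) = 0.44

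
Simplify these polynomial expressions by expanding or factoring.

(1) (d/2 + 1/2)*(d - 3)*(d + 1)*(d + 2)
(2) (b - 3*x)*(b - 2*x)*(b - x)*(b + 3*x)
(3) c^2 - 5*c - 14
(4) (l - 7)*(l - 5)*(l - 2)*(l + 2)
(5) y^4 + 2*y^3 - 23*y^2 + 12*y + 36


(1) = d^4/2 + d^3/2 - 7*d^2/2 - 13*d/2 - 3
(2) = b^4 - 3*b^3*x - 7*b^2*x^2 + 27*b*x^3 - 18*x^4
(3) = (c - 7)*(c + 2)
(4) = l^4 - 12*l^3 + 31*l^2 + 48*l - 140
(5) = (y - 3)*(y - 2)*(y + 1)*(y + 6)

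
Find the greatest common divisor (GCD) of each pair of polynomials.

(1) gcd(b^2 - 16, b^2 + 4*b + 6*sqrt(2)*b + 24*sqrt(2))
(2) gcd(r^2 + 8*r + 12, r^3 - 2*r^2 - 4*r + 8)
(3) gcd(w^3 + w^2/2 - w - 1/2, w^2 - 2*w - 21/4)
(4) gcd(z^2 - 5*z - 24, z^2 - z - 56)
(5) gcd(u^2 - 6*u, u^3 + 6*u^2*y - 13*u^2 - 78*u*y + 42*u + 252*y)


(1) = b + 4
(2) = r + 2
(3) = gcd((w - 1)*(w + 1/2)*(w + 1), (w - 7/2)*(w + 3/2)) = 1
(4) = z - 8
(5) = u - 6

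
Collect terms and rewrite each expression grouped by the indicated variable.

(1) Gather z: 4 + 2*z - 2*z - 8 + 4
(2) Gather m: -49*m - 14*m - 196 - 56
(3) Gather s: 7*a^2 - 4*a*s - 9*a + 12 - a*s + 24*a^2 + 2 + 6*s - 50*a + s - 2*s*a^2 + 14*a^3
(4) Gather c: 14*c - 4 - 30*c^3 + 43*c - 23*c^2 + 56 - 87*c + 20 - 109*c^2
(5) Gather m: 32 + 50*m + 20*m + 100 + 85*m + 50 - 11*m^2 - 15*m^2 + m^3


(1) = 0
(2) = -63*m - 252
(3) = 14*a^3 + 31*a^2 - 59*a + s*(-2*a^2 - 5*a + 7) + 14
(4) = -30*c^3 - 132*c^2 - 30*c + 72
(5) = m^3 - 26*m^2 + 155*m + 182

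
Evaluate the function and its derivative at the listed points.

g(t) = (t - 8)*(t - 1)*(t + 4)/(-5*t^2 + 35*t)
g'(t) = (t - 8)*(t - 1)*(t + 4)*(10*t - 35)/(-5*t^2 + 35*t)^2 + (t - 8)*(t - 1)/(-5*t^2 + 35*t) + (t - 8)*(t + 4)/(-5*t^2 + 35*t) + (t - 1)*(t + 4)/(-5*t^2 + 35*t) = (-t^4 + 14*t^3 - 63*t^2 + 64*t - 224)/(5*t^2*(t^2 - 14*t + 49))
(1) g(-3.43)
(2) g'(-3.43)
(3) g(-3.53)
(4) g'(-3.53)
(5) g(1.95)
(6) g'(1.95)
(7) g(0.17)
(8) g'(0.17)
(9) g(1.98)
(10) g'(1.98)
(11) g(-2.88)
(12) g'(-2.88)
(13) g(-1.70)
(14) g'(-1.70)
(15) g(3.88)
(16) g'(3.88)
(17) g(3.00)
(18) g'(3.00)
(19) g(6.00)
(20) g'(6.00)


(1) = -0.16
(2) = -0.30
(3) = -0.13
(4) = -0.29
(5) = -0.69
(6) = -0.51
(7) = 4.67
(8) = -31.88
(9) = -0.71
(10) = -0.51
(11) = -0.33
(12) = -0.33
(13) = -0.81
(14) = -0.54
(15) = -1.54
(16) = -0.45
(17) = -1.17
(18) = -0.42
(19) = -3.33
(20) = -2.11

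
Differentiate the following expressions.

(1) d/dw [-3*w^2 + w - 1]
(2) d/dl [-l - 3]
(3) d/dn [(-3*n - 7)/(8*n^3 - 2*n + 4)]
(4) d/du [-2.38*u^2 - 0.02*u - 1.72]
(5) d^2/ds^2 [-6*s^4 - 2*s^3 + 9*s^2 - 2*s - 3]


(1) = 1 - 6*w
(2) = -1
(3) = (-12*n^3 + 3*n + (3*n + 7)*(12*n^2 - 1) - 6)/(2*(4*n^3 - n + 2)^2)
(4) = -4.76*u - 0.02
(5) = -72*s^2 - 12*s + 18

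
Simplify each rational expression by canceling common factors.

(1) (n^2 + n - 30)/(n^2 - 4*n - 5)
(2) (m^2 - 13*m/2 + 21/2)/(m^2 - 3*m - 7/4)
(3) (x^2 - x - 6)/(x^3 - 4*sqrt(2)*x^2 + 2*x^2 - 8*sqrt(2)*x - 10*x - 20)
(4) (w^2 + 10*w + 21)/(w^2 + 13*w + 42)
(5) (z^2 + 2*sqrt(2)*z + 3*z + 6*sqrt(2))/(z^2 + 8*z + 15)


(1) = (n + 6)/(n + 1)
(2) = (2*m - 6)/(2*m + 1)
(3) = (x - 3)/(x^2 - 4*sqrt(2)*x - 10)
(4) = (w + 3)/(w + 6)
(5) = (z + 2*sqrt(2))/(z + 5)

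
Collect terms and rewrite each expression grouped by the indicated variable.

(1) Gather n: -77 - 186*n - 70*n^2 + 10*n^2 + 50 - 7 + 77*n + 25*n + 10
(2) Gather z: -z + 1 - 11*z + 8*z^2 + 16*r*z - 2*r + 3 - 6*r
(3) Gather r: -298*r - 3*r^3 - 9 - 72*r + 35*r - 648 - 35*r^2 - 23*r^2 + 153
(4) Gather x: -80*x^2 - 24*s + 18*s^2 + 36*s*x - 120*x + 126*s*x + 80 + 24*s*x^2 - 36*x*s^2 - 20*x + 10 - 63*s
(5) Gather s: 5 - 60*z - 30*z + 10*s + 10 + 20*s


(1) = -60*n^2 - 84*n - 24
(2) = -8*r + 8*z^2 + z*(16*r - 12) + 4
(3) = -3*r^3 - 58*r^2 - 335*r - 504
(4) = 18*s^2 - 87*s + x^2*(24*s - 80) + x*(-36*s^2 + 162*s - 140) + 90
(5) = 30*s - 90*z + 15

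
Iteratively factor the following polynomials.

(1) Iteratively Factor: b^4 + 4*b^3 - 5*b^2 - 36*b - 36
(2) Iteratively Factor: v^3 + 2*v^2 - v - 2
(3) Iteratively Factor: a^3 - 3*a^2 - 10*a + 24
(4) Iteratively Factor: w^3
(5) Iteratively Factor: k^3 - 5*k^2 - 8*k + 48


(1) = (b + 2)*(b^3 + 2*b^2 - 9*b - 18) = (b + 2)*(b + 3)*(b^2 - b - 6) = (b + 2)^2*(b + 3)*(b - 3)
(2) = (v + 2)*(v^2 - 1) = (v - 1)*(v + 2)*(v + 1)
(3) = (a - 2)*(a^2 - a - 12) = (a - 4)*(a - 2)*(a + 3)
(4) = (w)*(w^2) = w^2*(w)
(5) = (k + 3)*(k^2 - 8*k + 16) = (k - 4)*(k + 3)*(k - 4)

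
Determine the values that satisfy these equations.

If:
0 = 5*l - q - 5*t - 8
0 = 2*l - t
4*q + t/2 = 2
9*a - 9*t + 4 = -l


Then:
a = -218/57
l = -34/19
q = 18/19
t = -68/19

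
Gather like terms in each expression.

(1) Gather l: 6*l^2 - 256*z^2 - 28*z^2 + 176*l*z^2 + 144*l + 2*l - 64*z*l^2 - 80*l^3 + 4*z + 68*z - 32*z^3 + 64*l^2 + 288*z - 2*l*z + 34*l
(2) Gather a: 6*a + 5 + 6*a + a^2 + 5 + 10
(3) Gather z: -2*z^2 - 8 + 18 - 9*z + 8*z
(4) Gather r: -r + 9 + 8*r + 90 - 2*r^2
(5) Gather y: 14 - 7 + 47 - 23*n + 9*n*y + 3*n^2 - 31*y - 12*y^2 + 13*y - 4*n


(1) = -80*l^3 + l^2*(70 - 64*z) + l*(176*z^2 - 2*z + 180) - 32*z^3 - 284*z^2 + 360*z
(2) = a^2 + 12*a + 20
(3) = -2*z^2 - z + 10
(4) = -2*r^2 + 7*r + 99
(5) = 3*n^2 - 27*n - 12*y^2 + y*(9*n - 18) + 54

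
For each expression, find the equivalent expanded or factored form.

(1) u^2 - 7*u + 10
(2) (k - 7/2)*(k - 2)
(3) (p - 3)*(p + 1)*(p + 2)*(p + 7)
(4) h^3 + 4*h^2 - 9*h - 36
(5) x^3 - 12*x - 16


(1) = (u - 5)*(u - 2)
(2) = k^2 - 11*k/2 + 7
(3) = p^4 + 7*p^3 - 7*p^2 - 55*p - 42
(4) = (h - 3)*(h + 3)*(h + 4)
(5) = (x - 4)*(x + 2)^2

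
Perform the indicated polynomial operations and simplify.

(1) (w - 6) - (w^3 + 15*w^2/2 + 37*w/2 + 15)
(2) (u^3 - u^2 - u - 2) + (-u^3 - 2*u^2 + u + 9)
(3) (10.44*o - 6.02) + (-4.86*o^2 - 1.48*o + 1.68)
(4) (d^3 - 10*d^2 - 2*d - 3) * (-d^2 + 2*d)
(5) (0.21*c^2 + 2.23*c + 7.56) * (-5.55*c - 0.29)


(1) = -w^3 - 15*w^2/2 - 35*w/2 - 21
(2) = 7 - 3*u^2
(3) = -4.86*o^2 + 8.96*o - 4.34
(4) = -d^5 + 12*d^4 - 18*d^3 - d^2 - 6*d
(5) = -1.1655*c^3 - 12.4374*c^2 - 42.6047*c - 2.1924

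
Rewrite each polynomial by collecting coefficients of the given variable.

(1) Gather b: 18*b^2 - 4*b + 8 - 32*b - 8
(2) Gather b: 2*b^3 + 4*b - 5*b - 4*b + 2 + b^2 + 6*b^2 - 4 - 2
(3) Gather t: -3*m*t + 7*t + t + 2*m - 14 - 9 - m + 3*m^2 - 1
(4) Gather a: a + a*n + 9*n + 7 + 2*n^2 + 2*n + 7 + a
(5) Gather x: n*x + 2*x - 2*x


(1) = 18*b^2 - 36*b
(2) = 2*b^3 + 7*b^2 - 5*b - 4
(3) = 3*m^2 + m + t*(8 - 3*m) - 24
(4) = a*(n + 2) + 2*n^2 + 11*n + 14
(5) = n*x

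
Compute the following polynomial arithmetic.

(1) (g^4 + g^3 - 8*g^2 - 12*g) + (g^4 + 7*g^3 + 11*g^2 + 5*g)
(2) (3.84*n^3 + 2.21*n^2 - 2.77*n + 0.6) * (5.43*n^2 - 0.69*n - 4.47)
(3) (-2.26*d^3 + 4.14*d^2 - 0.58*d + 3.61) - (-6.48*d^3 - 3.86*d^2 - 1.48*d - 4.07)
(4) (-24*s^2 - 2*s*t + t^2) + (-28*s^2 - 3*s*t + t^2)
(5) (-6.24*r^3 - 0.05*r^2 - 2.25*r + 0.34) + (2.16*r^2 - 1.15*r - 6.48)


(1) = 2*g^4 + 8*g^3 + 3*g^2 - 7*g
(2) = 20.8512*n^5 + 9.3507*n^4 - 33.7308*n^3 - 4.7094*n^2 + 11.9679*n - 2.682
(3) = 4.22*d^3 + 8.0*d^2 + 0.9*d + 7.68
(4) = -52*s^2 - 5*s*t + 2*t^2
(5) = -6.24*r^3 + 2.11*r^2 - 3.4*r - 6.14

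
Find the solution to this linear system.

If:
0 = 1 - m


Then:
m = 1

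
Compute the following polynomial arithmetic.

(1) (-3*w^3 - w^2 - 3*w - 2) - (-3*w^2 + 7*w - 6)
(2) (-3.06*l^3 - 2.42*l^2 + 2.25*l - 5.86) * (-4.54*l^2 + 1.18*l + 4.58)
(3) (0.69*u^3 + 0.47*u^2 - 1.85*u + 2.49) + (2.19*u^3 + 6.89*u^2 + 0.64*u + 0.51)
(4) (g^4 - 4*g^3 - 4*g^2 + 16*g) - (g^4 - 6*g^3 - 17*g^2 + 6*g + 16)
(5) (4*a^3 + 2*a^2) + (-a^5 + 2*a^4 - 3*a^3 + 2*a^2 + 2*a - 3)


(1) = -3*w^3 + 2*w^2 - 10*w + 4
(2) = 13.8924*l^5 + 7.376*l^4 - 27.0854*l^3 + 18.1758*l^2 + 3.3902*l - 26.8388
(3) = 2.88*u^3 + 7.36*u^2 - 1.21*u + 3.0
(4) = 2*g^3 + 13*g^2 + 10*g - 16
(5) = -a^5 + 2*a^4 + a^3 + 4*a^2 + 2*a - 3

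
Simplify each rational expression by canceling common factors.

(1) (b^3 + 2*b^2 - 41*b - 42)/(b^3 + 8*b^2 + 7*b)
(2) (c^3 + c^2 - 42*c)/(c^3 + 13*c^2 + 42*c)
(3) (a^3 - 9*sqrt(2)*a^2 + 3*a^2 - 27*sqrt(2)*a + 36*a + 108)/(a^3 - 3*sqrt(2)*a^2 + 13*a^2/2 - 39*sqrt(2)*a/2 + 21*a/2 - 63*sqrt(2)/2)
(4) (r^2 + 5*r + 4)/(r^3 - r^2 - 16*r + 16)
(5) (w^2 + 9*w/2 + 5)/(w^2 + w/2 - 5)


(1) = (b - 6)/b
(2) = (c - 6)/(c + 6)
(3) = (2*a - 12*sqrt(2))/(2*a + 7)
(4) = (r + 1)/(r^2 - 5*r + 4)
(5) = (w + 2)/(w - 2)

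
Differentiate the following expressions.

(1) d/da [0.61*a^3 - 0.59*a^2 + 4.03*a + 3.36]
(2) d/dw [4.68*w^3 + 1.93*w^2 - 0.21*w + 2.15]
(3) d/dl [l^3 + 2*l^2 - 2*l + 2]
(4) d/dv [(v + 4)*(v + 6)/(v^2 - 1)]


(1) = 1.83*a^2 - 1.18*a + 4.03
(2) = 14.04*w^2 + 3.86*w - 0.21
(3) = 3*l^2 + 4*l - 2
(4) = 10*(-v^2 - 5*v - 1)/(v^4 - 2*v^2 + 1)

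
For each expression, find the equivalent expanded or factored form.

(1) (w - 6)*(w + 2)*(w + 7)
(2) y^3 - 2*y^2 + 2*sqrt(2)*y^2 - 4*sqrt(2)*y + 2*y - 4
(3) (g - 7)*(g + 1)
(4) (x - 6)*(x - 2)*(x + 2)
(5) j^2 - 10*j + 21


(1) = w^3 + 3*w^2 - 40*w - 84
(2) = (y - 2)*(y + sqrt(2))^2
(3) = g^2 - 6*g - 7
(4) = x^3 - 6*x^2 - 4*x + 24
(5) = (j - 7)*(j - 3)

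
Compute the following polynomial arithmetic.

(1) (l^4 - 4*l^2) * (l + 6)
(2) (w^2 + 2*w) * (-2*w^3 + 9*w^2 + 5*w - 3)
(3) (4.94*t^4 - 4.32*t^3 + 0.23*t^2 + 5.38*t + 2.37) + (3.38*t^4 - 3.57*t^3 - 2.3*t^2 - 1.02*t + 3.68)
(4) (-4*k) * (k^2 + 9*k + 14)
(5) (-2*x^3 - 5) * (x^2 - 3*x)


(1) = l^5 + 6*l^4 - 4*l^3 - 24*l^2
(2) = -2*w^5 + 5*w^4 + 23*w^3 + 7*w^2 - 6*w
(3) = 8.32*t^4 - 7.89*t^3 - 2.07*t^2 + 4.36*t + 6.05
(4) = -4*k^3 - 36*k^2 - 56*k
(5) = -2*x^5 + 6*x^4 - 5*x^2 + 15*x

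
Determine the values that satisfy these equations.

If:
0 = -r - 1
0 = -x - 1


Then:
r = -1
x = -1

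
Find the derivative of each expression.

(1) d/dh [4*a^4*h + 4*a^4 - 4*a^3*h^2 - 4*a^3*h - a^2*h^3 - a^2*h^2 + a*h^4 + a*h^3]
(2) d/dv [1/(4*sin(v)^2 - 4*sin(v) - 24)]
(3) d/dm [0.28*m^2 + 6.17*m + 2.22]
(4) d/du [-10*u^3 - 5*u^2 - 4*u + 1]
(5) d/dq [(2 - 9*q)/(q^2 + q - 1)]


(1) = a*(4*a^3 - 8*a^2*h - 4*a^2 - 3*a*h^2 - 2*a*h + 4*h^3 + 3*h^2)
(2) = (1 - 2*sin(v))*cos(v)/(4*(sin(v) + cos(v)^2 + 5)^2)
(3) = 0.56*m + 6.17
(4) = -30*u^2 - 10*u - 4
(5) = (9*q^2 - 4*q + 7)/(q^4 + 2*q^3 - q^2 - 2*q + 1)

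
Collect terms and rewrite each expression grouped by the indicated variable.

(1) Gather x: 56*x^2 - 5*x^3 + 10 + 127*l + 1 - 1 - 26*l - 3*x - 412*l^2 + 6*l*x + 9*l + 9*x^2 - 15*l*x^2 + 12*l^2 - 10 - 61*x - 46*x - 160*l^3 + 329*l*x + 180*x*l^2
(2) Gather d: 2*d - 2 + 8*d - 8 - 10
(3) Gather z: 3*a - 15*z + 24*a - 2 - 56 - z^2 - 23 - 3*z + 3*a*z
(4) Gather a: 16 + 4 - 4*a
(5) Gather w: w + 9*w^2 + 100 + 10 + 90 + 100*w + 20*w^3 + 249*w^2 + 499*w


(1) = -160*l^3 - 400*l^2 + 110*l - 5*x^3 + x^2*(65 - 15*l) + x*(180*l^2 + 335*l - 110)
(2) = 10*d - 20
(3) = 27*a - z^2 + z*(3*a - 18) - 81
(4) = 20 - 4*a
(5) = 20*w^3 + 258*w^2 + 600*w + 200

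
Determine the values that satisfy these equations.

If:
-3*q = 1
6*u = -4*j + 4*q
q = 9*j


Then:
j = -1/27
q = -1/3
u = -16/81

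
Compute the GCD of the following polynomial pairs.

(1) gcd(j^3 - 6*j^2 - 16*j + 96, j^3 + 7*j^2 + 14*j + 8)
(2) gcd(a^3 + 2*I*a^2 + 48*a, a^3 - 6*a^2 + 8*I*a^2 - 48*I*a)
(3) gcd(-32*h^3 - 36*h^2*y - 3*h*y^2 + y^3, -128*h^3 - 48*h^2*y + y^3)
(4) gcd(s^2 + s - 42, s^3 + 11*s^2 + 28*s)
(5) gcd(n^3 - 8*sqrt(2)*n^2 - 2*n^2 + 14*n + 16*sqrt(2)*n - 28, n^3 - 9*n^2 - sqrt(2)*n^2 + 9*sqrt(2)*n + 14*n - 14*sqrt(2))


(1) = j + 4
(2) = gcd(a*(a - 6*I)*(a + 8*I), a*(a - 6)*(a + 8*I)) = a^2 + 8*I*a
(3) = gcd((-8*h + y)*(h + y)*(4*h + y), (-8*h + y)*(4*h + y)^2) = -32*h^2 - 4*h*y + y^2
(4) = s + 7
(5) = n^2 + n*(-2 - sqrt(2)) + 2*sqrt(2)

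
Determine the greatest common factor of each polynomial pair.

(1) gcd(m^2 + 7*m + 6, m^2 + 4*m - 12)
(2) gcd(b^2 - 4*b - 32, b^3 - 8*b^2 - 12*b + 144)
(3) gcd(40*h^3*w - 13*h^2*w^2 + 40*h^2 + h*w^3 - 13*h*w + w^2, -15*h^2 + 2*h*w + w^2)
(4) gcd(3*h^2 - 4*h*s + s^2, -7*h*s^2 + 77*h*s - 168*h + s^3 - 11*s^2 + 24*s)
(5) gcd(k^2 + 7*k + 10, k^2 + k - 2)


(1) = m + 6
(2) = b + 4
(3) = gcd((-8*h + w)*(-5*h + w)*(h*w + 1), (-3*h + w)*(5*h + w)) = 1
(4) = 1
(5) = gcd((k + 2)*(k + 5), (k - 1)*(k + 2)) = k + 2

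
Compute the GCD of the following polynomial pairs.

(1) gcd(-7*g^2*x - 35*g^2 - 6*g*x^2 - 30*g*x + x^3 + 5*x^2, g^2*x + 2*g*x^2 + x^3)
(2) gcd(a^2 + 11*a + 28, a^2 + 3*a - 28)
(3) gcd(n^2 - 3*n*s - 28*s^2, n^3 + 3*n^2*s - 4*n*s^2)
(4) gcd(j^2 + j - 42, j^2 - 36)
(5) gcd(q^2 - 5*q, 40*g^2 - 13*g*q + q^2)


(1) = g + x
(2) = a + 7
(3) = n + 4*s
(4) = j - 6
(5) = gcd(q*(q - 5), (-8*g + q)*(-5*g + q)) = 1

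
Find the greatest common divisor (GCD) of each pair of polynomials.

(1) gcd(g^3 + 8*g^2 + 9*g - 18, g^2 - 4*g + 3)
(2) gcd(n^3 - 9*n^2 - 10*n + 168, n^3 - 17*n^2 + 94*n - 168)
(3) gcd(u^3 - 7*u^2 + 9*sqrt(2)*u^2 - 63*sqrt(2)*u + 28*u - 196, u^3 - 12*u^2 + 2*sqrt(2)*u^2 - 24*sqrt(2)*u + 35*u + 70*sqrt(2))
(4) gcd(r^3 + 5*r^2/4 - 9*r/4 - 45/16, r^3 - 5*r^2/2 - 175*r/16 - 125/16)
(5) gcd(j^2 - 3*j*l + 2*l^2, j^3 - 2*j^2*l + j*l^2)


(1) = g - 1
(2) = n^2 - 13*n + 42
(3) = u^2 + u*(-7 + 2*sqrt(2)) - 14*sqrt(2)
(4) = r + 5/4
(5) = gcd((j - 2*l)*(j - l), j*(j - l)^2) = j - l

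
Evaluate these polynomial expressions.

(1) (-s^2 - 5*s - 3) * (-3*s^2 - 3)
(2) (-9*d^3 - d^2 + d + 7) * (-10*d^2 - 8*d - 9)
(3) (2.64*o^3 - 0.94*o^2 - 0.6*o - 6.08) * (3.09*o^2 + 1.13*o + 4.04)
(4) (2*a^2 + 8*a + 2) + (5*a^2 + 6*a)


(1) = 3*s^4 + 15*s^3 + 12*s^2 + 15*s + 9
(2) = 90*d^5 + 82*d^4 + 79*d^3 - 69*d^2 - 65*d - 63
(3) = 8.1576*o^5 + 0.0786*o^4 + 7.7494*o^3 - 23.2628*o^2 - 9.2944*o - 24.5632
(4) = 7*a^2 + 14*a + 2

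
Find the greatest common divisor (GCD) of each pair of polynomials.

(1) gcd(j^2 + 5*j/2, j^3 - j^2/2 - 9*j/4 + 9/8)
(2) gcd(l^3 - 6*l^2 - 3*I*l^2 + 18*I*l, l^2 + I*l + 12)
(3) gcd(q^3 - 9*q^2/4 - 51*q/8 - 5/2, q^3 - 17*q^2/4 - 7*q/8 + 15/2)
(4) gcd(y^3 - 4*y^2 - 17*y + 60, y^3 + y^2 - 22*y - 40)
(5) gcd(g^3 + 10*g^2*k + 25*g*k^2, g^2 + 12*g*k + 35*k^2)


(1) = 1
(2) = l - 3*I
(3) = gcd((q - 4)*(q + 1/2)*(q + 5/4), (q - 4)*(q - 3/2)*(q + 5/4)) = q^2 - 11*q/4 - 5
(4) = y^2 - y - 20
(5) = gcd(g*(g + 5*k)^2, (g + 5*k)*(g + 7*k)) = g + 5*k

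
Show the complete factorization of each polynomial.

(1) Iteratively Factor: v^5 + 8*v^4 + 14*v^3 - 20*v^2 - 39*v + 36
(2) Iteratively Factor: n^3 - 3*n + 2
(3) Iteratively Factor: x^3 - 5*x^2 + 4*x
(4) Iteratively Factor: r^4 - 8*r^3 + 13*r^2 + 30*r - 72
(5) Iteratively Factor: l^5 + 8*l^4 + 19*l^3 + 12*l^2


(1) = (v + 4)*(v^4 + 4*v^3 - 2*v^2 - 12*v + 9) = (v - 1)*(v + 4)*(v^3 + 5*v^2 + 3*v - 9) = (v - 1)*(v + 3)*(v + 4)*(v^2 + 2*v - 3) = (v - 1)^2*(v + 3)*(v + 4)*(v + 3)
(2) = (n - 1)*(n^2 + n - 2) = (n - 1)^2*(n + 2)
(3) = (x)*(x^2 - 5*x + 4) = x*(x - 1)*(x - 4)
(4) = (r - 4)*(r^3 - 4*r^2 - 3*r + 18) = (r - 4)*(r + 2)*(r^2 - 6*r + 9) = (r - 4)*(r - 3)*(r + 2)*(r - 3)
(5) = (l + 1)*(l^4 + 7*l^3 + 12*l^2) = l*(l + 1)*(l^3 + 7*l^2 + 12*l) = l*(l + 1)*(l + 4)*(l^2 + 3*l) = l^2*(l + 1)*(l + 4)*(l + 3)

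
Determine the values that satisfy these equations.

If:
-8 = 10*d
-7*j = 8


Then:
d = -4/5
j = -8/7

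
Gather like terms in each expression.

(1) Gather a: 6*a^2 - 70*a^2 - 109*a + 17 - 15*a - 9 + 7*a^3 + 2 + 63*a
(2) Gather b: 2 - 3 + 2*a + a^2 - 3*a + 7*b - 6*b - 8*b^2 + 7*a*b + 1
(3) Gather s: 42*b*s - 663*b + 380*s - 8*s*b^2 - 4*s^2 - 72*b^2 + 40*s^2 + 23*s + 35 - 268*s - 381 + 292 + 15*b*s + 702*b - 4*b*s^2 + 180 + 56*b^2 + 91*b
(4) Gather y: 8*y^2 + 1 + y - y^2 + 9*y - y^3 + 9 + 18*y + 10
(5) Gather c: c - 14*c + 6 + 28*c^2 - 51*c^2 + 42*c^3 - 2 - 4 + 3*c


(1) = 7*a^3 - 64*a^2 - 61*a + 10
(2) = a^2 - a - 8*b^2 + b*(7*a + 1)
(3) = -16*b^2 + 130*b + s^2*(36 - 4*b) + s*(-8*b^2 + 57*b + 135) + 126
(4) = -y^3 + 7*y^2 + 28*y + 20
(5) = 42*c^3 - 23*c^2 - 10*c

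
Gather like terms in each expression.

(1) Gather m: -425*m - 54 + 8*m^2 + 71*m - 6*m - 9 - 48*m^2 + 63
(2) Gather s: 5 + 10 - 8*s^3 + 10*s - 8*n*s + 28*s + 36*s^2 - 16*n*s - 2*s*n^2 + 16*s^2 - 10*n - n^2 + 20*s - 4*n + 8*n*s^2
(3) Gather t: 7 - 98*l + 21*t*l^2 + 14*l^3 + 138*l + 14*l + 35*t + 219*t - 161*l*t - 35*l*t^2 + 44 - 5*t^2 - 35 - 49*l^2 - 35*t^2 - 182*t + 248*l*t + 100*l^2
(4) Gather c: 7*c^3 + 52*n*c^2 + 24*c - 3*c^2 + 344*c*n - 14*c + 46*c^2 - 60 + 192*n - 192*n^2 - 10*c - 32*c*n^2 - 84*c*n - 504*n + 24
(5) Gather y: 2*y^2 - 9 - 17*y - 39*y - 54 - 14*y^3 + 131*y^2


(1) = -40*m^2 - 360*m
(2) = -n^2 - 14*n - 8*s^3 + s^2*(8*n + 52) + s*(-2*n^2 - 24*n + 58) + 15
(3) = 14*l^3 + 51*l^2 + 54*l + t^2*(-35*l - 40) + t*(21*l^2 + 87*l + 72) + 16
(4) = 7*c^3 + c^2*(52*n + 43) + c*(-32*n^2 + 260*n) - 192*n^2 - 312*n - 36
(5) = -14*y^3 + 133*y^2 - 56*y - 63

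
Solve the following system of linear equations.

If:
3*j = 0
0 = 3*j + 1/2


Then:
No Solution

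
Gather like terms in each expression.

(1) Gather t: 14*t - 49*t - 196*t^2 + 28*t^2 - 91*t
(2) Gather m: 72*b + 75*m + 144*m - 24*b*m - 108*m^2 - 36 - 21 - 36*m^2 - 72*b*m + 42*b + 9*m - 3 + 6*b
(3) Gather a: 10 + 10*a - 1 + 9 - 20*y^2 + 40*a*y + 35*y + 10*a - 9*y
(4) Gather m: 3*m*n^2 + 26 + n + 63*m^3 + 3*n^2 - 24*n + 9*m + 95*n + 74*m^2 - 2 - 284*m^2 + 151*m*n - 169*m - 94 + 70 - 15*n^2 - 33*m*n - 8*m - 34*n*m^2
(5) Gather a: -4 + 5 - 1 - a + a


(1) = -168*t^2 - 126*t
(2) = 120*b - 144*m^2 + m*(228 - 96*b) - 60
(3) = a*(40*y + 20) - 20*y^2 + 26*y + 18
(4) = 63*m^3 + m^2*(-34*n - 210) + m*(3*n^2 + 118*n - 168) - 12*n^2 + 72*n
(5) = 0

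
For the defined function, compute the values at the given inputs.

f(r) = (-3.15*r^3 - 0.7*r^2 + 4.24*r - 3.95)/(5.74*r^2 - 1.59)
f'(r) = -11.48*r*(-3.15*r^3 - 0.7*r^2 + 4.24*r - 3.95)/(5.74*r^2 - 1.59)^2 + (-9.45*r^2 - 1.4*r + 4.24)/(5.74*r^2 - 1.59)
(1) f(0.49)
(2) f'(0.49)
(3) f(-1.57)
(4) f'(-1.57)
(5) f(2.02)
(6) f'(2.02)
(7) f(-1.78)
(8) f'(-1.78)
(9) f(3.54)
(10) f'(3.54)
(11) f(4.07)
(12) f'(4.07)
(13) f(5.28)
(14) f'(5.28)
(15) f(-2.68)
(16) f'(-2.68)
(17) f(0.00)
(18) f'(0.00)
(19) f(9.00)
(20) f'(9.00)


(1) = 11.38
(2) = 296.20
(3) = -0.01
(4) = -1.36
(5) = -1.11
(6) = -0.52
(7) = 0.24
(8) = -1.10
(9) = -1.95
(10) = -0.56
(11) = -2.25
(12) = -0.56
(13) = -2.93
(14) = -0.56
(15) = 1.02
(16) = -0.72
(17) = 2.48
(18) = -2.67
(19) = -5.00
(20) = -0.55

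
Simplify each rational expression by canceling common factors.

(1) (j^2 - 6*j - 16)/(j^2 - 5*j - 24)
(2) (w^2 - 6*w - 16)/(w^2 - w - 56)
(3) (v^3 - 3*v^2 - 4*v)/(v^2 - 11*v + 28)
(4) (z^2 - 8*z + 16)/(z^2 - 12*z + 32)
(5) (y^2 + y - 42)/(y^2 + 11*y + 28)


(1) = (j + 2)/(j + 3)
(2) = (w + 2)/(w + 7)
(3) = (v^2 + v)/(v - 7)
(4) = (z - 4)/(z - 8)
(5) = (y - 6)/(y + 4)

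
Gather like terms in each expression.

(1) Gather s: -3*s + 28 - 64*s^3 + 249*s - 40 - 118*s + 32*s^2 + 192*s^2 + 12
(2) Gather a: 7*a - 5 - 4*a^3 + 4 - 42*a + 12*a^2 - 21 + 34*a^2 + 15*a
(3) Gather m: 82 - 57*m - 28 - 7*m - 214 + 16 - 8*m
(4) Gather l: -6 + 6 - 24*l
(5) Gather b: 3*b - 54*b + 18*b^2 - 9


(1) = -64*s^3 + 224*s^2 + 128*s
(2) = -4*a^3 + 46*a^2 - 20*a - 22
(3) = -72*m - 144
(4) = -24*l
(5) = 18*b^2 - 51*b - 9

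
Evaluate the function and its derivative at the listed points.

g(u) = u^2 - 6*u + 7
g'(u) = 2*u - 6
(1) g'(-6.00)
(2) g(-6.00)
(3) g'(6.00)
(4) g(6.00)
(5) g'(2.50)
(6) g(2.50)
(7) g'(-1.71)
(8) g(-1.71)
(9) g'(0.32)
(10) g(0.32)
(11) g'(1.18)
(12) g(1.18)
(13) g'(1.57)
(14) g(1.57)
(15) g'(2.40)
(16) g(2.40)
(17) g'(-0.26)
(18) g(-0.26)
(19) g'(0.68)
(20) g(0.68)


(1) = -18.00
(2) = 79.00
(3) = 6.00
(4) = 7.00
(5) = -1.00
(6) = -1.75
(7) = -9.42
(8) = 20.18
(9) = -5.36
(10) = 5.18
(11) = -3.64
(12) = 1.31
(13) = -2.86
(14) = 0.04
(15) = -1.20
(16) = -1.64
(17) = -6.52
(18) = 8.63
(19) = -4.64
(20) = 3.38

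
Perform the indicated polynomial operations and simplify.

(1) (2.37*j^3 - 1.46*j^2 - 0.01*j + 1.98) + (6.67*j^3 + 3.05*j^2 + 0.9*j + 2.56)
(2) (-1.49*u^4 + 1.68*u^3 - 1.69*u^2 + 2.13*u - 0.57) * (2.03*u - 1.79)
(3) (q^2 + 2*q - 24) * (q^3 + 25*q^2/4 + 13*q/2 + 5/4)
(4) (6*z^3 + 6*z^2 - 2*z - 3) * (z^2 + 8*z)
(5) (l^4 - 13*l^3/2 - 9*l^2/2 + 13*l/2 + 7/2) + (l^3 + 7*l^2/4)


(1) = 9.04*j^3 + 1.59*j^2 + 0.89*j + 4.54
(2) = -3.0247*u^5 + 6.0775*u^4 - 6.4379*u^3 + 7.349*u^2 - 4.9698*u + 1.0203
(3) = q^5 + 33*q^4/4 - 5*q^3 - 543*q^2/4 - 307*q/2 - 30
(4) = 6*z^5 + 54*z^4 + 46*z^3 - 19*z^2 - 24*z
(5) = l^4 - 11*l^3/2 - 11*l^2/4 + 13*l/2 + 7/2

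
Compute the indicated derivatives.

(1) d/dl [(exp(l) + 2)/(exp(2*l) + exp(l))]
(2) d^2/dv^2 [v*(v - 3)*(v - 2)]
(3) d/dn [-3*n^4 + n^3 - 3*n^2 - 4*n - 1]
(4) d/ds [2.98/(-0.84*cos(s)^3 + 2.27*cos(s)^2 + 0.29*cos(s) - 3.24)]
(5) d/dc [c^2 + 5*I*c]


(1) = (-exp(2*l) - 4*exp(l) - 2)*exp(-l)/(exp(2*l) + 2*exp(l) + 1)
(2) = 6*v - 10
(3) = -12*n^3 + 3*n^2 - 6*n - 4
(4) = (-7.5096*cos(s)^2 + 13.5292*cos(s) + 0.8642)*sin(s)/(0.84*cos(s)^3 - 2.27*cos(s)^2 - 0.29*cos(s) + 3.24)^2
(5) = 2*c + 5*I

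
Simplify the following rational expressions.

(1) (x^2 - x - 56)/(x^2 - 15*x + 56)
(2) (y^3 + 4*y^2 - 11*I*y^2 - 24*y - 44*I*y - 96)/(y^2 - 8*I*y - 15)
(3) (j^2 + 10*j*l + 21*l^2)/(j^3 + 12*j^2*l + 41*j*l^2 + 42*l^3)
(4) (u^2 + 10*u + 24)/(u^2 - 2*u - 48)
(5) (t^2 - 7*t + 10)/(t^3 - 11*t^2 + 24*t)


(1) = (x + 7)/(x - 7)
(2) = (y^2 + y*(4 - 8*I) - 32*I)/(y - 5*I)
(3) = 1/(j + 2*l)
(4) = (u + 4)/(u - 8)
(5) = (t^2 - 7*t + 10)/(t^3 - 11*t^2 + 24*t)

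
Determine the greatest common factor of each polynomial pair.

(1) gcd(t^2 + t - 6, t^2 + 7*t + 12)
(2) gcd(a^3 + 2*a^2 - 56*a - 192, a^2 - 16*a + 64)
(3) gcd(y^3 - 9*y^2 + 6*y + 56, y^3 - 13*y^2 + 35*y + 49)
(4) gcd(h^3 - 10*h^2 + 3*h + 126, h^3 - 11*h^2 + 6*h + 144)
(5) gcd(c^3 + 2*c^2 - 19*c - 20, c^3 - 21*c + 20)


(1) = gcd((t - 2)*(t + 3), (t + 3)*(t + 4)) = t + 3
(2) = gcd((a - 8)*(a + 4)*(a + 6), (a - 8)^2) = a - 8
(3) = y - 7
(4) = gcd((h - 7)*(h - 6)*(h + 3), (h - 8)*(h - 6)*(h + 3)) = h^2 - 3*h - 18
(5) = c^2 + c - 20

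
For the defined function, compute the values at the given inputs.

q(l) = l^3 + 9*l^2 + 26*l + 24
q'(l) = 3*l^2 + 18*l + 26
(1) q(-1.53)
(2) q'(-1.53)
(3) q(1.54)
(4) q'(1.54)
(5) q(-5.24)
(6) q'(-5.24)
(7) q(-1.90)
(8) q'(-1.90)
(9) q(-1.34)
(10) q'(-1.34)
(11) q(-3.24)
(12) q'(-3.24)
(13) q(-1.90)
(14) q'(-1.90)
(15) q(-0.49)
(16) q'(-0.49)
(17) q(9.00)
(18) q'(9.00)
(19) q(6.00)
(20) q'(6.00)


(1) = 1.71
(2) = 5.48
(3) = 89.04
(4) = 60.83
(5) = -9.00
(6) = 14.05
(7) = 0.23
(8) = 2.63
(9) = 2.91
(10) = 7.27
(11) = 0.23
(12) = -0.83
(13) = 0.23
(14) = 2.63
(15) = 13.30
(16) = 17.90
(17) = 1716.00
(18) = 431.00
(19) = 720.00
(20) = 242.00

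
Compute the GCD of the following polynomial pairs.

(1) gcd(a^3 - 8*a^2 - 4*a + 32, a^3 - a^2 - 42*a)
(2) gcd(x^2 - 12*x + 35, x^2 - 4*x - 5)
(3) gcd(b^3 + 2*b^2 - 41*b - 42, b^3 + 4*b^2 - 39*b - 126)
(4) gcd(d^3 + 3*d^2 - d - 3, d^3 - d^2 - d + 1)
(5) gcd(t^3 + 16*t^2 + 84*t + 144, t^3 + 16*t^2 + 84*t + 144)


(1) = 1
(2) = x - 5
(3) = gcd((b - 6)*(b + 1)*(b + 7), (b - 6)*(b + 3)*(b + 7)) = b^2 + b - 42
(4) = gcd((d - 1)*(d + 1)*(d + 3), (d - 1)^2*(d + 1)) = d^2 - 1
(5) = gcd((t + 4)*(t + 6)^2, (t + 4)*(t + 6)^2) = t^3 + 16*t^2 + 84*t + 144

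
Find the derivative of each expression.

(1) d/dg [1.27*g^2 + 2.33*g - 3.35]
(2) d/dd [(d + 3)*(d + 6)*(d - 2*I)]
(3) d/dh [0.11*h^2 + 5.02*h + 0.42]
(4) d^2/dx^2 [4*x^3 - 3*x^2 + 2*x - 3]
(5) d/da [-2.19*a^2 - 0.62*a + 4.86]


(1) = 2.54*g + 2.33
(2) = 3*d^2 + d*(18 - 4*I) + 18 - 18*I
(3) = 0.22*h + 5.02
(4) = 24*x - 6
(5) = -4.38*a - 0.62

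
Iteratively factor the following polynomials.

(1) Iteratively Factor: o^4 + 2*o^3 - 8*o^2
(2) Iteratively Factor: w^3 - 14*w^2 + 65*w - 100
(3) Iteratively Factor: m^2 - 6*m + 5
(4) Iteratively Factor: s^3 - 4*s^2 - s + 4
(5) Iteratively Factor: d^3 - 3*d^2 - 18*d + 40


(1) = (o + 4)*(o^3 - 2*o^2) = o*(o + 4)*(o^2 - 2*o) = o*(o - 2)*(o + 4)*(o)
(2) = (w - 5)*(w^2 - 9*w + 20) = (w - 5)*(w - 4)*(w - 5)
(3) = (m - 1)*(m - 5)
(4) = (s - 1)*(s^2 - 3*s - 4) = (s - 1)*(s + 1)*(s - 4)
(5) = (d - 2)*(d^2 - d - 20) = (d - 2)*(d + 4)*(d - 5)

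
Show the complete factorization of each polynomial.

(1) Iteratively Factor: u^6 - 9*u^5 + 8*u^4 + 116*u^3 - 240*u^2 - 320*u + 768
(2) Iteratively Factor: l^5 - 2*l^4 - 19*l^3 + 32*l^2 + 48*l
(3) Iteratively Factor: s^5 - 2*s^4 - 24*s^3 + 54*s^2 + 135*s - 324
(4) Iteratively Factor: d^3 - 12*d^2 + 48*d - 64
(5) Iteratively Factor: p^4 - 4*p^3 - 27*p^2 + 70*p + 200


(1) = (u - 2)*(u^5 - 7*u^4 - 6*u^3 + 104*u^2 - 32*u - 384) = (u - 4)*(u - 2)*(u^4 - 3*u^3 - 18*u^2 + 32*u + 96) = (u - 4)*(u - 2)*(u + 2)*(u^3 - 5*u^2 - 8*u + 48) = (u - 4)*(u - 2)*(u + 2)*(u + 3)*(u^2 - 8*u + 16) = (u - 4)^2*(u - 2)*(u + 2)*(u + 3)*(u - 4)
(2) = (l - 3)*(l^4 + l^3 - 16*l^2 - 16*l) = (l - 3)*(l + 4)*(l^3 - 3*l^2 - 4*l) = l*(l - 3)*(l + 4)*(l^2 - 3*l - 4) = l*(l - 3)*(l + 1)*(l + 4)*(l - 4)
(3) = (s - 3)*(s^4 + s^3 - 21*s^2 - 9*s + 108) = (s - 3)^2*(s^3 + 4*s^2 - 9*s - 36) = (s - 3)^3*(s^2 + 7*s + 12) = (s - 3)^3*(s + 3)*(s + 4)
(4) = (d - 4)*(d^2 - 8*d + 16) = (d - 4)^2*(d - 4)
(5) = (p + 2)*(p^3 - 6*p^2 - 15*p + 100) = (p - 5)*(p + 2)*(p^2 - p - 20) = (p - 5)^2*(p + 2)*(p + 4)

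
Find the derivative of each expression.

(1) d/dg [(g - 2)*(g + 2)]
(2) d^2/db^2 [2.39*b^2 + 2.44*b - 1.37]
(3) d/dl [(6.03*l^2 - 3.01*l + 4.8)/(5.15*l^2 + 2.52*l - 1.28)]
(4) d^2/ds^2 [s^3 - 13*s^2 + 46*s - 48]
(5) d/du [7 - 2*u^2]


(1) = 2*g
(2) = 4.78000000000000
(3) = (30.6971*l^2 - 64.8768*l - 8.2432)/(26.5225*l^4 + 25.956*l^3 - 6.8336*l^2 - 6.4512*l + 1.6384)
(4) = 6*s - 26
(5) = -4*u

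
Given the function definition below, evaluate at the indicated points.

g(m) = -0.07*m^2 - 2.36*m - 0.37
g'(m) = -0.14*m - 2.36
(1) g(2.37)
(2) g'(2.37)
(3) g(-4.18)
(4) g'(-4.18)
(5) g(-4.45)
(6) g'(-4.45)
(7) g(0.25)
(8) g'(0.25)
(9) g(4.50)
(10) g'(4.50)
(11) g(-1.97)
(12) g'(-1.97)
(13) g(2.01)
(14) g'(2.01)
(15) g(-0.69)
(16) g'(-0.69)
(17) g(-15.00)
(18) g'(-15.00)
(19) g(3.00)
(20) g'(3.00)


(1) = -6.36
(2) = -2.69
(3) = 8.27
(4) = -1.77
(5) = 8.75
(6) = -1.74
(7) = -0.96
(8) = -2.40
(9) = -12.41
(10) = -2.99
(11) = 4.01
(12) = -2.08
(13) = -5.40
(14) = -2.64
(15) = 1.23
(16) = -2.26
(17) = 19.28
(18) = -0.26
(19) = -8.08
(20) = -2.78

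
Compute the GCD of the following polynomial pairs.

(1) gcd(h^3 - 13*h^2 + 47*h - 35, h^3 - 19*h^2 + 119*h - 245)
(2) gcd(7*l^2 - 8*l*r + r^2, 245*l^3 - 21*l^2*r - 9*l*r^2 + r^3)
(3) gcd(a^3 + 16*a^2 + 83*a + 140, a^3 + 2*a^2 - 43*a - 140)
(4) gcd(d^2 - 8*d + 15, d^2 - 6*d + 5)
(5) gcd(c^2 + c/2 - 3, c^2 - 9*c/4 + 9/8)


(1) = gcd((h - 7)*(h - 5)*(h - 1), (h - 7)^2*(h - 5)) = h^2 - 12*h + 35
(2) = gcd((-7*l + r)*(-l + r), (-7*l + r)^2*(5*l + r)) = -7*l + r
(3) = a^2 + 9*a + 20
(4) = d - 5
(5) = c - 3/2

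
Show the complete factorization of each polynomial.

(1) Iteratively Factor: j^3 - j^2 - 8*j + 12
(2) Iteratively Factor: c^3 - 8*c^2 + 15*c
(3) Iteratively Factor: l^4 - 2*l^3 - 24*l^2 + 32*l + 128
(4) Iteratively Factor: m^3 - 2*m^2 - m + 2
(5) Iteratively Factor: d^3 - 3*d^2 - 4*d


(1) = (j - 2)*(j^2 + j - 6) = (j - 2)^2*(j + 3)
(2) = (c - 5)*(c^2 - 3*c) = c*(c - 5)*(c - 3)
(3) = (l + 2)*(l^3 - 4*l^2 - 16*l + 64) = (l + 2)*(l + 4)*(l^2 - 8*l + 16) = (l - 4)*(l + 2)*(l + 4)*(l - 4)
(4) = (m + 1)*(m^2 - 3*m + 2) = (m - 1)*(m + 1)*(m - 2)
(5) = (d - 4)*(d^2 + d) = (d - 4)*(d + 1)*(d)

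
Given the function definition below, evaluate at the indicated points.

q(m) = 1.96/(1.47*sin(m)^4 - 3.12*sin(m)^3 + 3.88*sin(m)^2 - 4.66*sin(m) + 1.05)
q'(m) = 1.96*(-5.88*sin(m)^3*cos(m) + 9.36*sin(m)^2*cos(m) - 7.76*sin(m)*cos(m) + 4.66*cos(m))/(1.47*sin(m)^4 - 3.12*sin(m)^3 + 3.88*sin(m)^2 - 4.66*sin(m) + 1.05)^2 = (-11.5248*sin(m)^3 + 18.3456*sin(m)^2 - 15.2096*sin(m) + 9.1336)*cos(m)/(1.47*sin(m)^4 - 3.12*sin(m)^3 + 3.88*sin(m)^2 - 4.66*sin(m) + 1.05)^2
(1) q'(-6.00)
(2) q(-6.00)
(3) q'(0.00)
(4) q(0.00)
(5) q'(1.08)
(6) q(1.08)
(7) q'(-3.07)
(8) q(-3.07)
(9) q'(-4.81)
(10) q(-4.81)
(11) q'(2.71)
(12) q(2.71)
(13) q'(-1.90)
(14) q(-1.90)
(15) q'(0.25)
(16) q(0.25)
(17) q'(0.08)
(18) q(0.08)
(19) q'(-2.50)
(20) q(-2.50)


(1) = 85454.50
(2) = -237.44
(3) = 8.28
(4) = 1.87
(5) = 0.59
(6) = -1.52
(7) = -5.22
(8) = 1.40
(9) = 0.04
(10) = -1.42
(11) = -28.62
(12) = -4.85
(13) = -0.10
(14) = 0.15
(15) = 710.22
(16) = 21.11
(17) = 16.29
(18) = 2.80
(19) = -0.59
(20) = 0.32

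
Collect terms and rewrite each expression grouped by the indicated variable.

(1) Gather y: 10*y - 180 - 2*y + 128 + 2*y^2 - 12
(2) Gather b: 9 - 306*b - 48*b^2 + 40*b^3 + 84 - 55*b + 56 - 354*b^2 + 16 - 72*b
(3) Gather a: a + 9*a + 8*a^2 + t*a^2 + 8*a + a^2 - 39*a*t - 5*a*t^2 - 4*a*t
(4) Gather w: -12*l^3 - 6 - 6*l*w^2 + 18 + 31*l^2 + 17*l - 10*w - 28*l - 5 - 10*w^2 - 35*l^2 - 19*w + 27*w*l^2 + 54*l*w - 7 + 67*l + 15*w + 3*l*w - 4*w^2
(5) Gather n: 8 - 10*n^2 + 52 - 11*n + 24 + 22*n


(1) = 2*y^2 + 8*y - 64
(2) = 40*b^3 - 402*b^2 - 433*b + 165
(3) = a^2*(t + 9) + a*(-5*t^2 - 43*t + 18)
(4) = -12*l^3 - 4*l^2 + 56*l + w^2*(-6*l - 14) + w*(27*l^2 + 57*l - 14)
(5) = -10*n^2 + 11*n + 84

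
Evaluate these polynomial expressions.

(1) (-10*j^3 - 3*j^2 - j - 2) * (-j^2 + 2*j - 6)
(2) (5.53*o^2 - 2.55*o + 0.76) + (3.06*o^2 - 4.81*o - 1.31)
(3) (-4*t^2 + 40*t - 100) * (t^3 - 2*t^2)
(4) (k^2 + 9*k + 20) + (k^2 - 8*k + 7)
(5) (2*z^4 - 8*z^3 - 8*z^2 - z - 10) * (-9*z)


(1) = 10*j^5 - 17*j^4 + 55*j^3 + 18*j^2 + 2*j + 12
(2) = 8.59*o^2 - 7.36*o - 0.55
(3) = -4*t^5 + 48*t^4 - 180*t^3 + 200*t^2
(4) = 2*k^2 + k + 27
(5) = -18*z^5 + 72*z^4 + 72*z^3 + 9*z^2 + 90*z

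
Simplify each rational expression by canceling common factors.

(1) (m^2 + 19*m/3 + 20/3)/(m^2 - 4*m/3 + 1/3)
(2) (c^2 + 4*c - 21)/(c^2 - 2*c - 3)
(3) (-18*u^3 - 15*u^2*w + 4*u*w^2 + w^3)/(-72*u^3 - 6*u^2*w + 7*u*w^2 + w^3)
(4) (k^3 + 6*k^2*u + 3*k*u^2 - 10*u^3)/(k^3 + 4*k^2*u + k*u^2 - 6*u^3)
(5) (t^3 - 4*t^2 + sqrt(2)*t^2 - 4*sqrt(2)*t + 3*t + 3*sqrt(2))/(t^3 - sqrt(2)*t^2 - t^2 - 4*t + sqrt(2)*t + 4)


(1) = (3*m^2 + 19*m + 20)/(3*m^2 - 4*m + 1)
(2) = (c + 7)/(c + 1)
(3) = (u + w)/(4*u + w)
(4) = (k + 5*u)/(k + 3*u)
(5) = (t - 3)/(t - 2*sqrt(2))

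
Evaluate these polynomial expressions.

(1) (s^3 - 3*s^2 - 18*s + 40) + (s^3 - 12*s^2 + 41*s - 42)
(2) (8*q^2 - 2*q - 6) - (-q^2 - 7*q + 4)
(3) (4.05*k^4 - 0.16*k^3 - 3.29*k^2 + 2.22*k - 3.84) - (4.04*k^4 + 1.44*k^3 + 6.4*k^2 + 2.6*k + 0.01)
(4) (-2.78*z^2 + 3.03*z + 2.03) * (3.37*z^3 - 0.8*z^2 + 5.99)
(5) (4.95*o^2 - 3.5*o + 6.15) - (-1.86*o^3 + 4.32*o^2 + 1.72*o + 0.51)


(1) = 2*s^3 - 15*s^2 + 23*s - 2
(2) = 9*q^2 + 5*q - 10
(3) = 0.01*k^4 - 1.6*k^3 - 9.69*k^2 - 0.38*k - 3.85
(4) = -9.3686*z^5 + 12.4351*z^4 + 4.4171*z^3 - 18.2762*z^2 + 18.1497*z + 12.1597
(5) = 1.86*o^3 + 0.63*o^2 - 5.22*o + 5.64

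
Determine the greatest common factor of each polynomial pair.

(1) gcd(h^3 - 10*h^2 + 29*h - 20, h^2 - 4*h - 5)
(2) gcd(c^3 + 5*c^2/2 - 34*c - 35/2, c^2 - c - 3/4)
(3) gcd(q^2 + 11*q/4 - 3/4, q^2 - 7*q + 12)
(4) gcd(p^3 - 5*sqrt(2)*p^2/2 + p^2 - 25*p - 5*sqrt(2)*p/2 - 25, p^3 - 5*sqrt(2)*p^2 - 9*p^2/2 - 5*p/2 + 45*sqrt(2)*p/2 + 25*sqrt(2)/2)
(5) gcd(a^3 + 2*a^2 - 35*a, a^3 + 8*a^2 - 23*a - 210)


(1) = h - 5
(2) = c + 1/2
(3) = 1
(4) = p - 5*sqrt(2)
(5) = a^2 + 2*a - 35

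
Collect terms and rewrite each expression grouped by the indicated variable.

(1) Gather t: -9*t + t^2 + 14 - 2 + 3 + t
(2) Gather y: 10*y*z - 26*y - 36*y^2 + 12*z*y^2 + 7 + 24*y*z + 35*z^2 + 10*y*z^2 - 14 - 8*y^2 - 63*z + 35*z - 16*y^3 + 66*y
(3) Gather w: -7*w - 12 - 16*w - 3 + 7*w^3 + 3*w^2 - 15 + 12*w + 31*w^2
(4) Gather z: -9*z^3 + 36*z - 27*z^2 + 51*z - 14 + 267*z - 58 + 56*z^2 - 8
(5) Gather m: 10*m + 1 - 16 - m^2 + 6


(1) = t^2 - 8*t + 15
(2) = -16*y^3 + y^2*(12*z - 44) + y*(10*z^2 + 34*z + 40) + 35*z^2 - 28*z - 7
(3) = 7*w^3 + 34*w^2 - 11*w - 30
(4) = -9*z^3 + 29*z^2 + 354*z - 80
(5) = -m^2 + 10*m - 9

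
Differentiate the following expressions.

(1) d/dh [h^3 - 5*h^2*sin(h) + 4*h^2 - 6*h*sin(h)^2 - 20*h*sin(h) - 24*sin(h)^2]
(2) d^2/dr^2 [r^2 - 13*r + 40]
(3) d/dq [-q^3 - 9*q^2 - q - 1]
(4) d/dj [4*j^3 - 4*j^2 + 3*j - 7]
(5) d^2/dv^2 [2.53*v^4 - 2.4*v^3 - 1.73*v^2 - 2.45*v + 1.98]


(1) = -5*h^2*cos(h) + 3*h^2 - 10*h*sin(h) - 6*h*sin(2*h) - 20*h*cos(h) + 8*h - 6*sin(h)^2 - 20*sin(h) - 24*sin(2*h)
(2) = 2
(3) = -3*q^2 - 18*q - 1
(4) = 12*j^2 - 8*j + 3
(5) = 30.36*v^2 - 14.4*v - 3.46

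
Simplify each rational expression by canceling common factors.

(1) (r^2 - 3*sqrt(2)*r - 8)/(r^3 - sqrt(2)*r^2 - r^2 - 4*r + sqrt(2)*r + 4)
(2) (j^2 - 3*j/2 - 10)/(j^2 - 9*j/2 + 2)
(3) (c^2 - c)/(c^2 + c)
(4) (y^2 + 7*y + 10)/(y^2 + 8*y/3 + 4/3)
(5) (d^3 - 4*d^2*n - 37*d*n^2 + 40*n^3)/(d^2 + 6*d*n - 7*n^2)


(1) = (r - 4*sqrt(2))/(r^2 + r*(-2*sqrt(2) - 1) + 2*sqrt(2))
(2) = (2*j + 5)/(2*j - 1)
(3) = (c - 1)/(c + 1)
(4) = (3*y + 15)/(3*y + 2)
(5) = (d^2 - 3*d*n - 40*n^2)/(d + 7*n)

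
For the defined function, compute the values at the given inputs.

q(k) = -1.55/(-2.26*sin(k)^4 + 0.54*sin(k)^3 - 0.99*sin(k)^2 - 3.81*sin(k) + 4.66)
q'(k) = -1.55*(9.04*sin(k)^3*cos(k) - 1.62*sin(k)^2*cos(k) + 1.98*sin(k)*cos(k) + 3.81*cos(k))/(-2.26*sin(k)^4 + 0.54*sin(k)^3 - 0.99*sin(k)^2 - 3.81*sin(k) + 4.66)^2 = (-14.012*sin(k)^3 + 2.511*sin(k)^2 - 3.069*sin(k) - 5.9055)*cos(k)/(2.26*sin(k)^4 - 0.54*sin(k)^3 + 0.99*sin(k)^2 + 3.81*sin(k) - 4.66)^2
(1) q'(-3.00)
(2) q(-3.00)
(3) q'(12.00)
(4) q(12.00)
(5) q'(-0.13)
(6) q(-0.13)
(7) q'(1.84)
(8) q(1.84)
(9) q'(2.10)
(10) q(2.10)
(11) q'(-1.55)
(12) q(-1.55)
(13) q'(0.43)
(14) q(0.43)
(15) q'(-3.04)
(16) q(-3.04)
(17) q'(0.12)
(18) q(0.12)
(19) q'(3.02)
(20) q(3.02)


(1) = 0.20
(2) = -0.30
(3) = -0.03
(4) = -0.25
(5) = -0.20
(6) = -0.30
(7) = 2.59
(8) = 1.11
(9) = 105.57
(10) = 5.66
(11) = 0.01
(12) = -0.33
(13) = -0.86
(14) = -0.54
(15) = 0.22
(16) = -0.31
(17) = -0.35
(18) = -0.37
(19) = 0.36
(20) = -0.37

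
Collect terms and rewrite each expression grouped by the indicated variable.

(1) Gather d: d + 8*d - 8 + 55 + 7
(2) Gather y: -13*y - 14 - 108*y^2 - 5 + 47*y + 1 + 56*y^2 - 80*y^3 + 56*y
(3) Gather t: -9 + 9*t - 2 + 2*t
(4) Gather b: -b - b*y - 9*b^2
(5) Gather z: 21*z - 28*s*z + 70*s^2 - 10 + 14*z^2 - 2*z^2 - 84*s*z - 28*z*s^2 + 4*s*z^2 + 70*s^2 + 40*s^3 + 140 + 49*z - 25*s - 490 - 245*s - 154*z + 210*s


(1) = 9*d + 54
(2) = -80*y^3 - 52*y^2 + 90*y - 18
(3) = 11*t - 11
(4) = -9*b^2 + b*(-y - 1)
(5) = 40*s^3 + 140*s^2 - 60*s + z^2*(4*s + 12) + z*(-28*s^2 - 112*s - 84) - 360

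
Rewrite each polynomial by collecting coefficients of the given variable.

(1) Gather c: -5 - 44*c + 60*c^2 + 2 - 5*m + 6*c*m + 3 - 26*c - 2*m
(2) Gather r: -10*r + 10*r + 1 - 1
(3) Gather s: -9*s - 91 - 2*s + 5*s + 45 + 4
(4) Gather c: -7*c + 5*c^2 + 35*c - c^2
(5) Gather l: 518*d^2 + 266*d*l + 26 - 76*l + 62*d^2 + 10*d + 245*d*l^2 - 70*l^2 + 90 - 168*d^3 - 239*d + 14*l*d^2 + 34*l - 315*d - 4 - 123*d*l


(1) = 60*c^2 + c*(6*m - 70) - 7*m
(2) = 0
(3) = -6*s - 42
(4) = 4*c^2 + 28*c
(5) = -168*d^3 + 580*d^2 - 544*d + l^2*(245*d - 70) + l*(14*d^2 + 143*d - 42) + 112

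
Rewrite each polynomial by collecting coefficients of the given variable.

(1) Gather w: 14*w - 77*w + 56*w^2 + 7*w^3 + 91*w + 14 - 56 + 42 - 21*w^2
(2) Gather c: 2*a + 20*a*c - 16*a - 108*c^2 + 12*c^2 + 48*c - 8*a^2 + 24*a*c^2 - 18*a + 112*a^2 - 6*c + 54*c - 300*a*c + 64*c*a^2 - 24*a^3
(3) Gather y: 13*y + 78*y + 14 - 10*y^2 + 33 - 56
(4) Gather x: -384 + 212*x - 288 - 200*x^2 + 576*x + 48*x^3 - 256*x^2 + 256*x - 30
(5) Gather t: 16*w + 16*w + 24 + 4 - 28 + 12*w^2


(1) = 7*w^3 + 35*w^2 + 28*w
(2) = -24*a^3 + 104*a^2 - 32*a + c^2*(24*a - 96) + c*(64*a^2 - 280*a + 96)
(3) = -10*y^2 + 91*y - 9
(4) = 48*x^3 - 456*x^2 + 1044*x - 702
(5) = 12*w^2 + 32*w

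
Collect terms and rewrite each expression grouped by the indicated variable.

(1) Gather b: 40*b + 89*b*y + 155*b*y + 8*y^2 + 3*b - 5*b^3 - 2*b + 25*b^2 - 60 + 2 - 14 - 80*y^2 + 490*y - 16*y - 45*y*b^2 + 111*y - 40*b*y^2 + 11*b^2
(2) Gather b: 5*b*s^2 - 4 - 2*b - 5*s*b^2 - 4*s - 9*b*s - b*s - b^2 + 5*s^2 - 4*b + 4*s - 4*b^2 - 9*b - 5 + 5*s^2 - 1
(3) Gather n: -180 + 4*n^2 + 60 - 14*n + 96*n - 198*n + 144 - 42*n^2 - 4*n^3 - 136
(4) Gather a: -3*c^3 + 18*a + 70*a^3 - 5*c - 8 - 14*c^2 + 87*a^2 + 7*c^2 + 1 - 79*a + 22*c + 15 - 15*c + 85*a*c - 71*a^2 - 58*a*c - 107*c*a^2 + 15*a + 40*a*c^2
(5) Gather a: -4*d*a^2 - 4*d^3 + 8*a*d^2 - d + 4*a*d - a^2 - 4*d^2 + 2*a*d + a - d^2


(1) = -5*b^3 + b^2*(36 - 45*y) + b*(-40*y^2 + 244*y + 41) - 72*y^2 + 585*y - 72
(2) = b^2*(-5*s - 5) + b*(5*s^2 - 10*s - 15) + 10*s^2 - 10
(3) = -4*n^3 - 38*n^2 - 116*n - 112
(4) = 70*a^3 + a^2*(16 - 107*c) + a*(40*c^2 + 27*c - 46) - 3*c^3 - 7*c^2 + 2*c + 8
(5) = a^2*(-4*d - 1) + a*(8*d^2 + 6*d + 1) - 4*d^3 - 5*d^2 - d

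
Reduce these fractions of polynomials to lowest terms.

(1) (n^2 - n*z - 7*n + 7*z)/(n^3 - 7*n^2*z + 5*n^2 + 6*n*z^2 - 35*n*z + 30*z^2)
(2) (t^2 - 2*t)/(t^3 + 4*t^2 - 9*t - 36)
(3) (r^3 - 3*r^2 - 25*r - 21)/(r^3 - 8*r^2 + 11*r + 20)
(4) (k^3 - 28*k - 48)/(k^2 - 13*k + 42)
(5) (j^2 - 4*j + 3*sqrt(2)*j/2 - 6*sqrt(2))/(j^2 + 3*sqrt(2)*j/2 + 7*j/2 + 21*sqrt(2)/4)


(1) = (7 - n)/(-n^2 + 6*n*z - 5*n + 30*z)
(2) = (t^2 - 2*t)/(t^3 + 4*t^2 - 9*t - 36)
(3) = (r^2 - 4*r - 21)/(r^2 - 9*r + 20)
(4) = (k^2 + 6*k + 8)/(k - 7)
(5) = (8*j - 32)/(8*j + 28)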